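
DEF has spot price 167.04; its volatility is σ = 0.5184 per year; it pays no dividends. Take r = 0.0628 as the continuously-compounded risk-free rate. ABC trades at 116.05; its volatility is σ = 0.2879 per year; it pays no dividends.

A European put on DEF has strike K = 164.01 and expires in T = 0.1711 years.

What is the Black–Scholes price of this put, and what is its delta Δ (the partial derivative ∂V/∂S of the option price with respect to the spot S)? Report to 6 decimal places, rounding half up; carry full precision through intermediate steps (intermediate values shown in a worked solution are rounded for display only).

σ√T = 0.5184·√0.1711 = 0.214432
d₁ = (ln(S/K) + (r+σ²/2)T) / (σ√T) = (ln(167.04/164.01) + (0.0628+0.5184²/2)·0.1711) / 0.214432 = (0.018306 + 0.033736) / 0.214432 = 0.242695
d₂ = d₁ − σ√T = 0.242695 − 0.214432 = 0.028263
e^{−rT} = 0.989312
N(−d₁) = 0.404121,  N(−d₂) = 0.488726
Put price V = K·e^{−rT}·N(−d₂) − S·N(−d₁) = 79.299341 − 67.504362 = 11.794979
Δ = −N(−d₁) = -0.404121

price = 11.794979
Δ = -0.404121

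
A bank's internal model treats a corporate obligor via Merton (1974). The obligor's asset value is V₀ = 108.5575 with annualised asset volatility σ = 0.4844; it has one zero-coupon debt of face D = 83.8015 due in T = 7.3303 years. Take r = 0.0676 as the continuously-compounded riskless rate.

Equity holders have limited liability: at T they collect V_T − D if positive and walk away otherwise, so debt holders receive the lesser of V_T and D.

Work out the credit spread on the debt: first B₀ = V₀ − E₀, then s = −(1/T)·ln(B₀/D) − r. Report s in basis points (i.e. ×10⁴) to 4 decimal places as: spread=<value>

With assets at 108.5575 and a single debt payment of 83.8015 at 7.3303 years:
d₁ = [ln(V₀/D) + (r + σ²/2)T] / (σ√T)
   = [ln(108.5575/83.8015) + (0.0676 + 0.5·0.4844²)·7.3303] / (0.4844·√7.3303)
   = [0.258829 + 1.355531] / 1.311490 = 1.230936
d₂ = d₁ − σ√T = 1.230936 − 1.311490 = -0.080554
N(d₁) = 0.890827,  N(d₂) = 0.467898,  e^(−rT) = 0.609249
E₀ = V₀·N(d₁) − D·e^(−rT)·N(d₂)
   = 108.5575·0.890827 − 83.8015·0.609249·0.467898 = 72.816904
B₀ = V₀ − E₀ = 108.5575 − 72.816904 = 35.740596
spread = −(1/T)·ln(B₀/D) − r = −(1/7.3303)·ln(35.740596/83.8015) − 0.0676 = 0.04865223
in basis points: 0.04865223 × 10⁴ = 486.5223 bp

spread=486.5223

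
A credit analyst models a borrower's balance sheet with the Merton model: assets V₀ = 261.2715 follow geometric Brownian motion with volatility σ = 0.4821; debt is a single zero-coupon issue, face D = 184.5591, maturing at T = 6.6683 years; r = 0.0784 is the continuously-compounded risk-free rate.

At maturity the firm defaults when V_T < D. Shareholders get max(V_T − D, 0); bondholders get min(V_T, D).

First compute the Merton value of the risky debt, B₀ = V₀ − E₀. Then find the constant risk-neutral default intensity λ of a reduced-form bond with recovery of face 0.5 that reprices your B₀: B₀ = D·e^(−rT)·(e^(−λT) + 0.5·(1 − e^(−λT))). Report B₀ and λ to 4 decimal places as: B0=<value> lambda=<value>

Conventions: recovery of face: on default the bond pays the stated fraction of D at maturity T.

B0=82.3901 lambda=0.1022

With assets at 261.2715 and a single debt payment of 184.5591 at 6.6683 years:
d₁ = [ln(V₀/D) + (r + σ²/2)T] / (σ√T)
   = [ln(261.2715/184.5591) + (0.0784 + 0.5·0.4821²)·6.6683] / (0.4821·√6.6683)
   = [0.347590 + 1.297719] / 1.244929 = 1.321609
d₂ = d₁ − σ√T = 1.321609 − 1.244929 = 0.076680
N(d₁) = 0.906851,  N(d₂) = 0.530561,  e^(−rT) = 0.592861
E₀ = V₀·N(d₁) − D·e^(−rT)·N(d₂)
   = 261.2715·0.906851 − 184.5591·0.592861·0.530561 = 178.881390
B₀ = V₀ − E₀ = 261.2715 − 178.881390 = 82.390110
e^(−λT) = (B₀·e^(rT)/D − 0.5)/(1 − 0.5) = (82.3901·1.686735/184.5591 − 0.5)/0.5 = 0.50597036
λ = −ln(0.50597036)/6.6683 = 0.102167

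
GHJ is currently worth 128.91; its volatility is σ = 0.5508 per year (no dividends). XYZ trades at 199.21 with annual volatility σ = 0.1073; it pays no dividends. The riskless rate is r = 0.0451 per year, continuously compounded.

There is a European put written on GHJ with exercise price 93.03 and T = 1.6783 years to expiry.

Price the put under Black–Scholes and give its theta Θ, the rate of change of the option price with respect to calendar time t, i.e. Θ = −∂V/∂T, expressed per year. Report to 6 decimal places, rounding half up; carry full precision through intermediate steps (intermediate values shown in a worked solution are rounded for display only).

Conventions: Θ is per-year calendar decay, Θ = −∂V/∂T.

σ√T = 0.5508·√1.6783 = 0.713557
d₁ = (ln(S/K) + (r+σ²/2)T) / (σ√T) = (ln(128.91/93.03) + (0.0451+0.5508²/2)·1.6783) / 0.713557 = (0.326192 + 0.330273) / 0.713557 = 0.919990
d₂ = d₁ − σ√T = 0.919990 − 0.713557 = 0.206433
e^{−rT} = 0.927102
N(−d₁) = 0.178789,  N(−d₂) = 0.418226
Put price V = K·e^{−rT}·N(−d₂) − S·N(−d₁) = 36.071315 − 23.047676 = 13.023638
φ(d₁) = (1/√(2π))·e^{−d₁²/2} = 0.261289
Θ = −S·φ(d₁)·σ/(2√T) + r·K·e^{−rT}·N(−d₂) = −7.160383 + 1.626816 = -5.533566

price = 13.023638
Θ = -5.533566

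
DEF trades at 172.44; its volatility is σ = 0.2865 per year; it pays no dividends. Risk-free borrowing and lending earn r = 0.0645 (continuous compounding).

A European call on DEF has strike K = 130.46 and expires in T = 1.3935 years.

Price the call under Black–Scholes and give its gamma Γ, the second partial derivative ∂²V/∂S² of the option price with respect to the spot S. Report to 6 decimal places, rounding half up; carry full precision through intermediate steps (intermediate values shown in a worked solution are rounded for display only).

price = 56.552643
Γ = 0.003094

σ√T = 0.2865·√1.3935 = 0.338204
d₁ = (ln(S/K) + (r+σ²/2)T) / (σ√T) = (ln(172.44/130.46) + (0.0645+0.2865²/2)·1.3935) / 0.338204 = (0.278983 + 0.147072) / 0.338204 = 1.259757
d₂ = d₁ − σ√T = 1.259757 − 0.338204 = 0.921553
e^{−rT} = 0.914040
N(d₁) = 0.896121,  N(d₂) = 0.821619
Call price V = S·N(d₁) − K·e^{−rT}·N(d₂) = 154.527188 − 97.974546 = 56.552643
φ(d₁) = (1/√(2π))·e^{−d₁²/2} = 0.180426
Γ = φ(d₁) / (S·σ·√T) = 0.003094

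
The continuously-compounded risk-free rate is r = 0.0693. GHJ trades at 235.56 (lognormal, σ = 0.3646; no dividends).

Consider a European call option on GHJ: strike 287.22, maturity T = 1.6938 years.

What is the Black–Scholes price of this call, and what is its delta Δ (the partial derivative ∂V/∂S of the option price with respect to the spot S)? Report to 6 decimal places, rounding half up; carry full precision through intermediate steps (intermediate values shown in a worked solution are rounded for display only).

σ√T = 0.3646·√1.6938 = 0.474513
d₁ = (ln(S/K) + (r+σ²/2)T) / (σ√T) = (ln(235.56/287.22) + (0.0693+0.3646²/2)·1.6938) / 0.474513 = (-0.198283 + 0.229961) / 0.474513 = 0.066760
d₂ = d₁ − σ√T = 0.066760 − 0.474513 = -0.407752
e^{−rT} = 0.889247
N(d₁) = 0.526614,  N(d₂) = 0.341728
Call price V = S·N(d₁) − K·e^{−rT}·N(d₂) = 124.049135 − 87.280523 = 36.768612
Δ = N(d₁) = 0.526614

price = 36.768612
Δ = 0.526614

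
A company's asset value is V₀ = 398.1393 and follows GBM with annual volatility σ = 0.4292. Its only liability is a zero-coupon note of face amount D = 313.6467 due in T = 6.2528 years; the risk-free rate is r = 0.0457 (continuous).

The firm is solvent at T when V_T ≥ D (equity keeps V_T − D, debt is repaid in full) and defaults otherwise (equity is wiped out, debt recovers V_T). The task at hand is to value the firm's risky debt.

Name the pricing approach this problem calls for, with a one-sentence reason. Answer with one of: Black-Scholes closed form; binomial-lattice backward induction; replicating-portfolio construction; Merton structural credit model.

framework: Merton structural credit model

Key observation: the data describe a firm's assets (V₀ = 398.1393, GBM) and a single zero-coupon debt of face 313.6467, so credit quantities follow from equity-as-call in the structural model.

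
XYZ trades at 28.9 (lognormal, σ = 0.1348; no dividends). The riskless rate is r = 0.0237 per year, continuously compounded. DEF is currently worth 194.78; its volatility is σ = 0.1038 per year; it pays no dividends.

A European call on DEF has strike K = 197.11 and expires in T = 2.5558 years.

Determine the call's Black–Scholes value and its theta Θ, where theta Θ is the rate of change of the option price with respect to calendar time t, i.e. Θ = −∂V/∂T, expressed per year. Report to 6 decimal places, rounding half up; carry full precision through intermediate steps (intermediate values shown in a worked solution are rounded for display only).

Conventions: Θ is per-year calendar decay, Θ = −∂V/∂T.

σ√T = 0.1038·√2.5558 = 0.165944
d₁ = (ln(S/K) + (r+σ²/2)T) / (σ√T) = (ln(194.78/197.11) + (0.0237+0.1038²/2)·2.5558) / 0.165944 = (-0.011891 + 0.074341) / 0.165944 = 0.376332
d₂ = d₁ − σ√T = 0.376332 − 0.165944 = 0.210388
e^{−rT} = 0.941226
N(d₁) = 0.646665,  N(d₂) = 0.583318
Call price V = S·N(d₁) − K·e^{−rT}·N(d₂) = 125.957381 − 108.219978 = 17.737403
φ(d₁) = (1/√(2π))·e^{−d₁²/2} = 0.371669
Θ = −S·φ(d₁)·σ/(2√T) − r·K·e^{−rT}·N(d₂) = −2.350200 − 2.564813 = -4.915013

price = 17.737403
Θ = -4.915013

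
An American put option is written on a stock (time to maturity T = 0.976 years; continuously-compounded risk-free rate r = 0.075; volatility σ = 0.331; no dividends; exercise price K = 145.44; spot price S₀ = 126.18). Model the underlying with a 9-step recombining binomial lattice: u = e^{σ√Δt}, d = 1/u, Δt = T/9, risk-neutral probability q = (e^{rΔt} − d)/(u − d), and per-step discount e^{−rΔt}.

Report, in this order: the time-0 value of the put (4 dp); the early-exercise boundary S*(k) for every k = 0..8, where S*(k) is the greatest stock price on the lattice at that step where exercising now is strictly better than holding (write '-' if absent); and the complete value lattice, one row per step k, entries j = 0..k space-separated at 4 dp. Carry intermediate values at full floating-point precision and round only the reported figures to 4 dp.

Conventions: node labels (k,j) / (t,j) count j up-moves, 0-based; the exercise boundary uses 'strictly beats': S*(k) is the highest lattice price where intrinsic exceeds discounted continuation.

price = 24.3213
boundary = - - 101.4643 90.9860 101.4643 113.1493 101.4643 113.1493 126.1800
tree:
24.3213
33.1933 16.1922
43.9757 23.3717 9.5579
54.4540 32.6554 14.8321 4.6468
63.8502 43.9757 22.3089 7.8906 1.6067
72.2760 54.4540 32.2907 13.0819 3.0325 0.2635
79.8317 63.8502 43.9757 21.0127 5.6764 0.5424 0.0000
86.6071 72.2760 54.4540 32.2907 10.5204 1.1163 0.0000 0.0000
92.6829 79.8317 63.8502 43.9757 19.2600 2.2975 0.0000 0.0000 0.0000
98.1311 86.6071 72.2760 54.4540 32.2907 4.7286 0.0000 0.0000 0.0000 0.0000

Δt=0.10844  u=1.11516  d=0.89673  q=0.51016  discount=0.99190
step 9 (expiry): payoffs max(K−S,0) = 98.1311 86.6071 72.2760 54.4540 32.2907 4.7286 0.0000 0.0000 0.0000 0.0000
step 8: (k=8,j=0): S=52.7571, K−S=92.6829, hold=91.5047 ⇒ V=92.6829 exercise | (k=8,j=1): S=65.6083, K−S=79.8317, hold=78.6536 ⇒ V=79.8317 exercise | (k=8,j=2): S=81.5898, K−S=63.8502, hold=62.6721 ⇒ V=63.8502 exercise | (k=8,j=3): S=101.4643, K−S=43.9757, hold=42.7976 ⇒ V=43.9757 exercise | (k=8,j=4): S=126.1800, K−S=19.2600, hold=18.0819 ⇒ V=19.2600 exercise | (k=8,j=5): S=156.9162, K−S=0.0000, hold=2.2975 ⇒ V=2.2975 continue | (k=8,j=6): S=195.1395, K−S=0.0000, hold=0.0000 ⇒ V=0.0000 continue | (k=8,j=7): S=242.6736, K−S=0.0000, hold=0.0000 ⇒ V=0.0000 continue | (k=8,j=8): S=301.7865, K−S=0.0000, hold=0.0000 ⇒ V=0.0000 continue  boundary S*=126.1800
step 7: (k=7,j=0): S=58.8329, K−S=86.6071, hold=85.4290 ⇒ V=86.6071 exercise | (k=7,j=1): S=73.1640, K−S=72.2760, hold=71.0979 ⇒ V=72.2760 exercise | (k=7,j=2): S=90.9860, K−S=54.4540, hold=53.2759 ⇒ V=54.4540 exercise | (k=7,j=3): S=113.1493, K−S=32.2907, hold=31.1126 ⇒ V=32.2907 exercise | (k=7,j=4): S=140.7114, K−S=4.7286, hold=10.5204 ⇒ V=10.5204 continue | (k=7,j=5): S=174.9873, K−S=0.0000, hold=1.1163 ⇒ V=1.1163 continue | (k=7,j=6): S=217.6125, K−S=0.0000, hold=0.0000 ⇒ V=0.0000 continue | (k=7,j=7): S=270.6208, K−S=0.0000, hold=0.0000 ⇒ V=0.0000 continue  boundary S*=113.1493
step 6: (k=6,j=0): S=65.6083, K−S=79.8317, hold=78.6536 ⇒ V=79.8317 exercise | (k=6,j=1): S=81.5898, K−S=63.8502, hold=62.6721 ⇒ V=63.8502 exercise | (k=6,j=2): S=101.4643, K−S=43.9757, hold=42.7976 ⇒ V=43.9757 exercise | (k=6,j=3): S=126.1800, K−S=19.2600, hold=21.0127 ⇒ V=21.0127 continue | (k=6,j=4): S=156.9162, K−S=0.0000, hold=5.6764 ⇒ V=5.6764 continue | (k=6,j=5): S=195.1395, K−S=0.0000, hold=0.5424 ⇒ V=0.5424 continue | (k=6,j=6): S=242.6736, K−S=0.0000, hold=0.0000 ⇒ V=0.0000 continue  boundary S*=101.4643
step 5: (k=5,j=0): S=73.1640, K−S=72.2760, hold=71.0979 ⇒ V=72.2760 exercise | (k=5,j=1): S=90.9860, K−S=54.4540, hold=53.2759 ⇒ V=54.4540 exercise | (k=5,j=2): S=113.1493, K−S=32.2907, hold=31.9995 ⇒ V=32.2907 exercise | (k=5,j=3): S=140.7114, K−S=4.7286, hold=13.0819 ⇒ V=13.0819 continue | (k=5,j=4): S=174.9873, K−S=0.0000, hold=3.0325 ⇒ V=3.0325 continue | (k=5,j=5): S=217.6125, K−S=0.0000, hold=0.2635 ⇒ V=0.2635 continue  boundary S*=113.1493
step 4: (k=4,j=0): S=81.5898, K−S=63.8502, hold=62.6721 ⇒ V=63.8502 exercise | (k=4,j=1): S=101.4643, K−S=43.9757, hold=42.7976 ⇒ V=43.9757 exercise | (k=4,j=2): S=126.1800, K−S=19.2600, hold=22.3089 ⇒ V=22.3089 continue | (k=4,j=3): S=156.9162, K−S=0.0000, hold=7.8906 ⇒ V=7.8906 continue | (k=4,j=4): S=195.1395, K−S=0.0000, hold=1.6067 ⇒ V=1.6067 continue  boundary S*=101.4643
step 3: (k=3,j=0): S=90.9860, K−S=54.4540, hold=53.2759 ⇒ V=54.4540 exercise | (k=3,j=1): S=113.1493, K−S=32.2907, hold=32.6554 ⇒ V=32.6554 continue | (k=3,j=2): S=140.7114, K−S=4.7286, hold=14.8321 ⇒ V=14.8321 continue | (k=3,j=3): S=174.9873, K−S=0.0000, hold=4.6468 ⇒ V=4.6468 continue  boundary S*=90.9860
step 2: (k=2,j=0): S=101.4643, K−S=43.9757, hold=42.9822 ⇒ V=43.9757 exercise | (k=2,j=1): S=126.1800, K−S=19.2600, hold=23.3717 ⇒ V=23.3717 continue | (k=2,j=2): S=156.9162, K−S=0.0000, hold=9.5579 ⇒ V=9.5579 continue  boundary S*=101.4643
step 1: (k=1,j=0): S=113.1493, K−S=32.2907, hold=33.1933 ⇒ V=33.1933 continue | (k=1,j=1): S=140.7114, K−S=4.7286, hold=16.1922 ⇒ V=16.1922 continue  boundary S*=-
step 0: (k=0,j=0): S=126.1800, K−S=19.2600, hold=24.3213 ⇒ V=24.3213 continue  boundary S*=-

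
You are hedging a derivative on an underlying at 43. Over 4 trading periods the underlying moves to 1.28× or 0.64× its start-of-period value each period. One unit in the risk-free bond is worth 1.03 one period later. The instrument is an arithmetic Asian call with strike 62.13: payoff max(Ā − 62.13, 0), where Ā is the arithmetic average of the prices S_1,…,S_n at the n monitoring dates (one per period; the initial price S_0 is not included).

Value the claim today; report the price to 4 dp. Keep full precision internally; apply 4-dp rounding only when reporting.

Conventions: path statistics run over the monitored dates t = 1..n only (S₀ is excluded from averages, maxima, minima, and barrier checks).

With p* = (R−d)/(u−d) = 0.6094, sum probability × payoff across the paths and divide by R^4.
Enumerate all 2^4 = 16 price paths (U = up ×1.28, D = down ×0.64); each path with k up-moves has probability p*^k·(1−p*)^(4−k).
DDDD: Ā=15.9048, payoff=0.0000, prob=0.023283
UDDD: Ā=31.8096, payoff=0.0000, prob=0.036322
DUDD: Ā=24.9296, payoff=0.0000, prob=0.036322
UUDD: Ā=49.8592, payoff=0.0000, prob=0.056662
DDUD: Ā=20.5264, payoff=0.0000, prob=0.036322
UDUD: Ā=41.0528, payoff=0.0000, prob=0.056662
DUUD: Ā=34.1728, payoff=0.0000, prob=0.056662
UUUD: Ā=68.3456, payoff=6.2156, prob=0.088392
DDDU: Ā=17.7083, payoff=0.0000, prob=0.036322
UDDU: Ā=35.4167, payoff=0.0000, prob=0.056662
DUDU: Ā=28.5367, payoff=0.0000, prob=0.056662
UUDU: Ā=57.0734, payoff=0.0000, prob=0.088392
DDUU: Ā=24.1335, payoff=0.0000, prob=0.056662
UDUU: Ā=48.2670, payoff=0.0000, prob=0.088392
DUUU: Ā=41.3870, payoff=0.0000, prob=0.088392
UUUU: Ā=82.7740, payoff=20.6440, prob=0.137892
Price = Σ prob·payoff / R^4 = 3.396048 / 1.125509 = 3.0173

price = 3.0173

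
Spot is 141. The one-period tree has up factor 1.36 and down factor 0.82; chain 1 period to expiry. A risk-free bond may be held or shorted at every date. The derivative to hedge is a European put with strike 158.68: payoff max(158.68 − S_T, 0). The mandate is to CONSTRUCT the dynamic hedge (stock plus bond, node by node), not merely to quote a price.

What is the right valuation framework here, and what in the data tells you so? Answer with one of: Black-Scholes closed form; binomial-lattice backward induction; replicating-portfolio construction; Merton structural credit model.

Key observation: what is demanded is not a single number but the (Δ, B) position at each node of the 1.36/0.82 tree starting at 141; constructing those positions is the replicating-portfolio method.

framework: replicating-portfolio construction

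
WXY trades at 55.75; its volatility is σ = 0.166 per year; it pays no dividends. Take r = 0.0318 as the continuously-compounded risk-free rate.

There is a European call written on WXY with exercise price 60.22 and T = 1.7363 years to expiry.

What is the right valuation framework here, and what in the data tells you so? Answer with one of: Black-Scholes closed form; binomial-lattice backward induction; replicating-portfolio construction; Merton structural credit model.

framework: Black-Scholes closed form

Key observation: everything needed for the exact continuous-time valuation of the European call on WXY (strike 60.22) is given, and no feature rules the closed form out.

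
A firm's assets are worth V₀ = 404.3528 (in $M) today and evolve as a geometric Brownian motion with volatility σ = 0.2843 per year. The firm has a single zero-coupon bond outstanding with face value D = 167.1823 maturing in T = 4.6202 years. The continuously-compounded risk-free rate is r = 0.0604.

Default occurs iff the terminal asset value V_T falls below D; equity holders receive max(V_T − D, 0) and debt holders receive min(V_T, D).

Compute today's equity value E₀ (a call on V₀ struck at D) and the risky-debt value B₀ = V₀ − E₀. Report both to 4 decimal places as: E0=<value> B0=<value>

E0=279.3463 B0=125.0065

Equity is a call on the firm's assets struck at D = 167.1823:
d₁ = [ln(V₀/D) + (r + σ²/2)T] / (σ√T)
   = [ln(404.3528/167.1823) + (0.0604 + 0.5·0.2843²)·4.6202] / (0.2843·√4.6202)
   = [0.883203 + 0.465777] / 0.611093 = 2.207488
d₂ = d₁ − σ√T = 2.207488 − 0.611093 = 1.596395
N(d₁) = 0.986360,  N(d₂) = 0.944800,  e^(−rT) = 0.756494
E₀ = V₀·N(d₁) − D·e^(−rT)·N(d₂)
   = 404.3528·0.986360 − 167.1823·0.756494·0.944800 = 279.346268
B₀ = V₀ − E₀ = 404.3528 − 279.346268 = 125.006532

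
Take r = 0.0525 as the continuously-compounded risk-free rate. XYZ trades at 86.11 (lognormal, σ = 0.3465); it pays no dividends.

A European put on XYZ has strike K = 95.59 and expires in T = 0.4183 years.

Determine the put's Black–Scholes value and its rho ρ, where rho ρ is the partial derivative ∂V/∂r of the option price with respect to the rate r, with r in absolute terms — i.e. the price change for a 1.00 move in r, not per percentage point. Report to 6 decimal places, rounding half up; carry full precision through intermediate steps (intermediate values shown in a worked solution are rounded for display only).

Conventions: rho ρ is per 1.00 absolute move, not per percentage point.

σ√T = 0.3465·√0.4183 = 0.224103
d₁ = (ln(S/K) + (r+σ²/2)T) / (σ√T) = (ln(86.11/95.59) + (0.0525+0.3465²/2)·0.4183) / 0.224103 = (-0.104443 + 0.047072) / 0.224103 = -0.256003
d₂ = d₁ − σ√T = -0.256003 − 0.224103 = -0.480105
e^{−rT} = 0.978279
N(−d₁) = 0.601026,  N(−d₂) = 0.684424
Put price V = K·e^{−rT}·N(−d₂) − S·N(−d₁) = 64.002968 − 51.754314 = 12.248653
ρ = −K·T·e^{−rT}·N(−d₂) = -26.772441

price = 12.248653
ρ = -26.772441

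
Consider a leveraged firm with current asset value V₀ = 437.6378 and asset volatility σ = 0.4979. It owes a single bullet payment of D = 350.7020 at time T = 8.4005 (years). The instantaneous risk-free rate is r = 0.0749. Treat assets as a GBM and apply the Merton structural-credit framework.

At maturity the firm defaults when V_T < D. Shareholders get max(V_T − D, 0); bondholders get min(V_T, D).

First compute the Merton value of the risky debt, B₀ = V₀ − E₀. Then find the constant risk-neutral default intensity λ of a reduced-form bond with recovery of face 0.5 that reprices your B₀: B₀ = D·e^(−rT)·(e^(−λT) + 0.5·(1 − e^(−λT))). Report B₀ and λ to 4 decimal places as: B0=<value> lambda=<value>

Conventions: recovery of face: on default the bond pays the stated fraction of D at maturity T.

Equity is a call on the firm's assets struck at D = 350.7020:
d₁ = [ln(V₀/D) + (r + σ²/2)T] / (σ√T)
   = [ln(437.6378/350.7020) + (0.0749 + 0.5·0.4979²)·8.4005] / (0.4979·√8.4005)
   = [0.221455 + 1.670458] / 1.443094 = 1.311011
d₂ = d₁ − σ√T = 1.311011 − 1.443094 = -0.132083
N(d₁) = 0.905073,  N(d₂) = 0.447459,  e^(−rT) = 0.533019
E₀ = V₀·N(d₁) − D·e^(−rT)·N(d₂)
   = 437.6378·0.905073 − 350.7020·0.533019·0.447459 = 312.450159
B₀ = V₀ − E₀ = 437.6378 − 312.450159 = 125.187641
e^(−λT) = (B₀·e^(rT)/D − 0.5)/(1 − 0.5) = (125.1876·1.876104/350.7020 − 0.5)/0.5 = 0.33939924
λ = −ln(0.33939924)/8.4005 = 0.128633

B0=125.1876 lambda=0.1286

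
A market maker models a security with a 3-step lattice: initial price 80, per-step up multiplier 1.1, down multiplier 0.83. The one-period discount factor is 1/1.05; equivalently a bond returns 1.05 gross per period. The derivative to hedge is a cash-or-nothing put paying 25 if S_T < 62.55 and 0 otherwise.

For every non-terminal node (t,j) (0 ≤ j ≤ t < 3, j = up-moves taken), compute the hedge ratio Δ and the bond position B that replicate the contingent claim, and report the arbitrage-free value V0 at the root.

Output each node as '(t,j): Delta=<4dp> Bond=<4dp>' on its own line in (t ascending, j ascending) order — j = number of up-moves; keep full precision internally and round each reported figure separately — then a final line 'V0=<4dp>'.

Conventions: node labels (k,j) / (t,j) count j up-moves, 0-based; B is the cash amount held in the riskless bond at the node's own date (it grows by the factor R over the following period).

The replicating-portfolio and risk-neutral prices coincide; use p* = (1.05−0.83)/(1.1−0.83) = 0.8148 for the latter.
Payoffs at expiry: V(3,0)=25.0000, V(3,1)=25.0000, V(3,2)=0.0000, V(3,3)=0.0000
Node (2,0) S=55.1120: V=(p*·25.0000+(1−p*)·25.0000)/1.05=23.8095; Δ=(25.0000−25.0000)/(60.6232−45.7430)=0.0000; B=V−Δ·S=23.8095
Node (2,1) S=73.0400: V=(p*·0.0000+(1−p*)·25.0000)/1.05=4.4092; Δ=(0.0000−25.0000)/(80.3440−60.6232)=-1.2677; B=V−Δ·S=97.0018
Node (2,2) S=96.8000: V=(p*·0.0000+(1−p*)·0.0000)/1.05=0.0000; Δ=(0.0000−0.0000)/(106.4800−80.3440)=0.0000; B=V−Δ·S=0.0000
Node (1,0) S=66.4000: V=(p*·4.4092+(1−p*)·23.8095)/1.05=7.6208; Δ=(4.4092−23.8095)/(73.0400−55.1120)=-1.0821; B=V−Δ·S=79.4739
Node (1,1) S=88.0000: V=(p*·0.0000+(1−p*)·4.4092)/1.05=0.7776; Δ=(0.0000−4.4092)/(96.8000−73.0400)=-0.1856; B=V−Δ·S=17.1079
Node (0,0) S=80.0000: V=(p*·0.7776+(1−p*)·7.6208)/1.05=1.9475; Δ=(0.7776−7.6208)/(88.0000−66.4000)=-0.3168; B=V−Δ·S=27.2925
Verification: the root portfolio costs Δ(0,0)·S0 + B(0,0) = 1.9475, matching V0.

(0,0): Delta=-0.3168 Bond=27.2925
(1,0): Delta=-1.0821 Bond=79.4739
(1,1): Delta=-0.1856 Bond=17.1079
(2,0): Delta=0.0000 Bond=23.8095
(2,1): Delta=-1.2677 Bond=97.0018
(2,2): Delta=0.0000 Bond=0.0000
V0=1.9475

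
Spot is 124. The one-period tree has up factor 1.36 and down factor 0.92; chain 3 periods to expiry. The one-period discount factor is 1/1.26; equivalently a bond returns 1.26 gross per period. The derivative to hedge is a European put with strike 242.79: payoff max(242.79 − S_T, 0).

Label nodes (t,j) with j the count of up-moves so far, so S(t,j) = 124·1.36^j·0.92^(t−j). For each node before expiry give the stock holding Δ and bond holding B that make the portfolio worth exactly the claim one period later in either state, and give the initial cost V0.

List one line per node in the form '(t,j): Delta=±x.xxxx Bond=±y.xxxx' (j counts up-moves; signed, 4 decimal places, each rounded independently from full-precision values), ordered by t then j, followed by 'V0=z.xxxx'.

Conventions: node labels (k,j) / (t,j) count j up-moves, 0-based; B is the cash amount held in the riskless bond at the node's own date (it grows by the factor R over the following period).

Under the risk-neutral measure, an up-move has probability p* = (R−d)/(u−d) = 0.7727 and values discount at R = 1.26.
At maturity the claim pays: V(3,0)=146.2327, V(3,1)=100.0531, V(3,2)=31.7876, V(3,3)=0.0000
  t=2,j=0: stock 104.9536 → up 142.7369 (V=100.0531), down 96.5573 (V=146.2327). Price 87.7369; hedge Δ=-1.0000, bond B=192.6905.
  t=2,j=1: stock 155.1488 → up 211.0024 (V=31.7876), down 142.7369 (V=100.0531). Price 37.5417; hedge Δ=-1.0000, bond B=192.6905.
  t=2,j=2: stock 229.3504 → up 311.9165 (V=0.0000), down 211.0024 (V=31.7876). Price 5.7337; hedge Δ=-0.3150, bond B=77.9783.
  t=1,j=0: stock 114.0800 → up 155.1488 (V=37.5417), down 104.9536 (V=87.7369). Price 38.8489; hedge Δ=-1.0000, bond B=152.9289.
  t=1,j=1: stock 168.6400 → up 229.3504 (V=5.7337), down 155.1488 (V=37.5417). Price 10.2879; hedge Δ=-0.4287, bond B=82.5788.
  t=0,j=0: stock 124.0000 → up 168.6400 (V=10.2879), down 114.0800 (V=38.8489). Price 13.3167; hedge Δ=-0.5235, bond B=78.2281.
Sanity check at the root: Δ(0,0)·S0 + B(0,0) reproduces V0 = 13.3167.

(0,0): Delta=-0.5235 Bond=78.2281
(1,0): Delta=-1.0000 Bond=152.9289
(1,1): Delta=-0.4287 Bond=82.5788
(2,0): Delta=-1.0000 Bond=192.6905
(2,1): Delta=-1.0000 Bond=192.6905
(2,2): Delta=-0.3150 Bond=77.9783
V0=13.3167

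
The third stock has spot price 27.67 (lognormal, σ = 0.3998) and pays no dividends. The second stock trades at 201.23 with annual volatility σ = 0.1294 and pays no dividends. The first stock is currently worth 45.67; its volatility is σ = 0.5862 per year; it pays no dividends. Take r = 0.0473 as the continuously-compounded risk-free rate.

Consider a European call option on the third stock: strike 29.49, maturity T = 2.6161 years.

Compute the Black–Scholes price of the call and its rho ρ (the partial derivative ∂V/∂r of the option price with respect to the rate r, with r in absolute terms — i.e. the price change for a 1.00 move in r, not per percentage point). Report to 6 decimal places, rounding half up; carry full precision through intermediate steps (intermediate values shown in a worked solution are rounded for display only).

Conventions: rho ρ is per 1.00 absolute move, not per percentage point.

σ√T = 0.3998·√2.6161 = 0.646651
d₁ = (ln(S/K) + (r+σ²/2)T) / (σ√T) = (ln(27.67/29.49) + (0.0473+0.3998²/2)·2.6161) / 0.646651 = (-0.063702 + 0.332820) / 0.646651 = 0.416172
d₂ = d₁ − σ√T = 0.416172 − 0.646651 = -0.230479
e^{−rT} = 0.883608
N(d₁) = 0.661358,  N(d₂) = 0.408860
Call price V = S·N(d₁) − K·e^{−rT}·N(d₂) = 18.299771 − 10.653904 = 7.645867
ρ = K·T·e^{−rT}·N(d₂) = 27.871679

price = 7.645867
ρ = 27.871679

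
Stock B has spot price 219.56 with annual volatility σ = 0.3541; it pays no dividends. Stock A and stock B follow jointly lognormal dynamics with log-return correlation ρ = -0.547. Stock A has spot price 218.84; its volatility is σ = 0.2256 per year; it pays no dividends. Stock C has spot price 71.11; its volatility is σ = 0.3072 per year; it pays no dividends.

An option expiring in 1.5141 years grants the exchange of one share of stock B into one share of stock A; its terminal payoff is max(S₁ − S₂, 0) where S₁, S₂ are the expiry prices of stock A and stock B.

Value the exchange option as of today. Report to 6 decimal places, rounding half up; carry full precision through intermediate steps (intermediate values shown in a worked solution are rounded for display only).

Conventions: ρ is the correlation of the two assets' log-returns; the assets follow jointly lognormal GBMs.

exchange price = 53.989143

σ_eff = √(σ₁² + σ₂² − 2ρσ₁σ₂) = √(0.2256² + 0.3541² − 2·-0.547·0.2256·0.3541) = 0.513494
d₁ = (ln(S₁/S₂) + (q₂ − q₁ + σ_eff²/2)T) / (σ_eff√T) = (ln(218.84/219.56) + (0.0 − 0.0 + 0.131838)·1.5141) / 0.631848 = 0.310726
d₂ = d₁ − σ_eff√T = 0.310726 − 0.631848 = -0.321123
N(d₁) = 0.621995,  N(d₂) = 0.374059
V = S₁·e^{−q₁T}·N(d₁) − S₂·e^{−q₂T}·N(d₂) = 136.117474 − 82.128331 = 53.989143
Key observation: the rate r is irrelevant here: denominating values in stock B turns the exchange into a ratio option on S₁/S₂, and discounting at r drops out.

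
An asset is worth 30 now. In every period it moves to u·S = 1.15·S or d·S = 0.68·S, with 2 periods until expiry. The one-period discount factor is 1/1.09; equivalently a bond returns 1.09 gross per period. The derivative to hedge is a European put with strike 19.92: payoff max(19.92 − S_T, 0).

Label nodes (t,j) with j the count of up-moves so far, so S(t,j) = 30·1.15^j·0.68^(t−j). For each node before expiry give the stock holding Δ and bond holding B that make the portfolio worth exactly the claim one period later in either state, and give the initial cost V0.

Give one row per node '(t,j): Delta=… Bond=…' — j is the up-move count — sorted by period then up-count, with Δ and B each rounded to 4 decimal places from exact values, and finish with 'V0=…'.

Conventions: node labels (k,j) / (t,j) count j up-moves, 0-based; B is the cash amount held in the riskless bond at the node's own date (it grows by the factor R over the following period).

(0,0): Delta=-0.0502 Bond=1.5901
(1,0): Delta=-0.6308 Bond=13.5764
(1,1): Delta=0.0000 Bond=0.0000
V0=0.0830

Arbitrage-free pricing uses the up-move probability p* = (R−d)/(u−d) = 0.8723, discounting each step at R = 1.09.
Expiry values: V(2,0)=6.0480, V(2,1)=0.0000, V(2,2)=0.0000
  t=1,j=0: stock 20.4000 → up 23.4600 (V=0.0000), down 13.8720 (V=6.0480). Price 0.7083; hedge Δ=-0.6308, bond B=13.5764.
  t=1,j=1: stock 34.5000 → up 39.6750 (V=0.0000), down 23.4600 (V=0.0000). Price 0.0000; hedge Δ=0.0000, bond B=0.0000.
  t=0,j=0: stock 30.0000 → up 34.5000 (V=0.0000), down 20.4000 (V=0.7083). Price 0.0830; hedge Δ=-0.0502, bond B=1.5901.
Sanity check at the root: Δ(0,0)·S0 + B(0,0) reproduces V0 = 0.0830.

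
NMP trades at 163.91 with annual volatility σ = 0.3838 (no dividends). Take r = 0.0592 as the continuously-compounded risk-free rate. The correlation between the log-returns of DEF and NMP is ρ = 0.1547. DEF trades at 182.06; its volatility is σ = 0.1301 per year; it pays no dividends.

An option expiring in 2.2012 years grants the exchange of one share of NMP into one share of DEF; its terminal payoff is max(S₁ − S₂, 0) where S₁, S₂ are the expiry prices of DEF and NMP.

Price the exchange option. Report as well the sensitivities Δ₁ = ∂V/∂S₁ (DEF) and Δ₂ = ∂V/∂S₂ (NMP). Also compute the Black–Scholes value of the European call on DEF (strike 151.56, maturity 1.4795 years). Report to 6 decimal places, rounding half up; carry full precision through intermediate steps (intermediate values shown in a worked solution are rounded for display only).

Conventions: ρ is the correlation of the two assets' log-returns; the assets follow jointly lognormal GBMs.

exchange price = 48.671417
Δ1 = 0.680697
Δ2 = -0.459131
price(DEF call K=151.56) = 43.655497

σ_eff = √(σ₁² + σ₂² − 2ρσ₁σ₂) = √(0.1301² + 0.3838² − 2·0.1547·0.1301·0.3838) = 0.385719
d₁ = (ln(S₁/S₂) + (q₂ − q₁ + σ_eff²/2)T) / (σ_eff√T) = (ln(182.06/163.91) + (0.0 − 0.0 + 0.074390)·2.2012) / 0.572270 = 0.469648
d₂ = d₁ − σ_eff√T = 0.469648 − 0.572270 = -0.102622
N(d₁) = 0.680697,  N(d₂) = 0.459131
V = S₁·e^{−q₁T}·N(d₁) − S₂·e^{−q₂T}·N(d₂) = 123.927630 − 75.256213 = 48.671417
Δ₁ = e^{−q₁T}·N(d₁) = 0.680697;  Δ₂ = −e^{−q₂T}·N(d₂) = -0.459131
[vanilla: DEF call K=151.56]
σ√T = 0.1301·√1.4795 = 0.158247
d₁ = (ln(S/K) + (r+σ²/2)T) / (σ√T) = (ln(182.06/151.56) + (0.0592+0.1301²/2)·1.4795) / 0.158247 = (0.183355 + 0.100107) / 0.158247 = 1.791267
d₂ = d₁ − σ√T = 1.791267 − 0.158247 = 1.633020
e^{−rT} = 0.916140
N(d₁) = 0.963375,  N(d₂) = 0.948768
price = S·N(d₁) − K·e^{−rT}·N(d₂) = 175.392007 − 131.736510 = 43.655497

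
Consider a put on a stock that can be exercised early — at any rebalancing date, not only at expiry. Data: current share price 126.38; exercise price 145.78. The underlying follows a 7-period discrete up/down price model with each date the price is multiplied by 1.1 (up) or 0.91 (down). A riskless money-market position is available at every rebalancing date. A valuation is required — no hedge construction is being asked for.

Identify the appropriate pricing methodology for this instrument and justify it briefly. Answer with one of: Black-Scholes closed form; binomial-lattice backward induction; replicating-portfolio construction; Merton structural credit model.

Key observation: the exercise right at every one of the 7 steps is what matters: each node needs max(145.78 − S, continuation), which only the stepwise tree valuation starting from spot 126.38 delivers.

framework: binomial-lattice backward induction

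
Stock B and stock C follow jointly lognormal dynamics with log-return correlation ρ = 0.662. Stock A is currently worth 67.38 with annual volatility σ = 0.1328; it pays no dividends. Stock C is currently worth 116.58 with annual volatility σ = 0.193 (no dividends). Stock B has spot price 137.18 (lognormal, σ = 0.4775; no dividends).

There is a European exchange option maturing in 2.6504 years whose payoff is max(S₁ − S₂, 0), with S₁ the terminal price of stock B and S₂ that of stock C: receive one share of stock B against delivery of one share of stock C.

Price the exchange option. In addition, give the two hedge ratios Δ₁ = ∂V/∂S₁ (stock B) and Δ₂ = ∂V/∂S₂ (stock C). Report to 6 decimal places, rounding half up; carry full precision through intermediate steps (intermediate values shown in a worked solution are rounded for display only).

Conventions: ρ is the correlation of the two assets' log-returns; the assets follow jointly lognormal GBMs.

σ_eff = √(σ₁² + σ₂² − 2ρσ₁σ₂) = √(0.4775² + 0.193² − 2·0.662·0.4775·0.193) = 0.378469
d₁ = (ln(S₁/S₂) + (q₂ − q₁ + σ_eff²/2)T) / (σ_eff√T) = (ln(137.18/116.58) + (0.0 − 0.0 + 0.071619)·2.6504) / 0.616149 = 0.572160
d₂ = d₁ − σ_eff√T = 0.572160 − 0.616149 = -0.043989
N(d₁) = 0.716393,  N(d₂) = 0.482457
V = S₁·e^{−q₁T}·N(d₁) − S₂·e^{−q₂T}·N(d₂) = 98.274835 − 56.244792 = 42.030043
Key observation: pricing in stock C-units makes this a unit-strike call on the ratio S₁/S₂ — the risk-free rate cancels and cannot affect the value.
Δ₁ = e^{−q₁T}·N(d₁) = 0.716393;  Δ₂ = −e^{−q₂T}·N(d₂) = -0.482457

exchange price = 42.030043
Δ1 = 0.716393
Δ2 = -0.482457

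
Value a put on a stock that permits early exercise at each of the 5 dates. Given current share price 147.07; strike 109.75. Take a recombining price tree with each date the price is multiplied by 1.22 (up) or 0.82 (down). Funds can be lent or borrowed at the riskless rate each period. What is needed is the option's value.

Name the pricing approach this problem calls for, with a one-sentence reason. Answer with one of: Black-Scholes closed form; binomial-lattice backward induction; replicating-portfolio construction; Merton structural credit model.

Key observation: early exercise of the strike-109.75 put must be checked at each of the 5 dates (spot 147.07), which forces a node-by-node comparison of intrinsic and continuation value backward from expiry.

framework: binomial-lattice backward induction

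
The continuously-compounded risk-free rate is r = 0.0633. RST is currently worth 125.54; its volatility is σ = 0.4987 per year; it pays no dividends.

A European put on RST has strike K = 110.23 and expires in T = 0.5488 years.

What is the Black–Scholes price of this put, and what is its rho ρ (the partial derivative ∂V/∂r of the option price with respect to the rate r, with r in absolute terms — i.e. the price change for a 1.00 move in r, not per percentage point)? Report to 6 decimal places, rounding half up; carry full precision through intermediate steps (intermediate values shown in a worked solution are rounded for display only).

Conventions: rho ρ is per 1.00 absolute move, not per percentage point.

σ√T = 0.4987·√0.5488 = 0.369442
d₁ = (ln(S/K) + (r+σ²/2)T) / (σ√T) = (ln(125.54/110.23) + (0.0633+0.4987²/2)·0.5488) / 0.369442 = (0.130055 + 0.102983) / 0.369442 = 0.630784
d₂ = d₁ − σ√T = 0.630784 − 0.369442 = 0.261342
e^{−rT} = 0.965857
N(−d₁) = 0.264091,  N(−d₂) = 0.396915
Put price V = K·e^{−rT}·N(−d₂) − S·N(−d₁) = 42.258084 − 33.153976 = 9.104108
ρ = −K·T·e^{−rT}·N(−d₂) = -23.191236

price = 9.104108
ρ = -23.191236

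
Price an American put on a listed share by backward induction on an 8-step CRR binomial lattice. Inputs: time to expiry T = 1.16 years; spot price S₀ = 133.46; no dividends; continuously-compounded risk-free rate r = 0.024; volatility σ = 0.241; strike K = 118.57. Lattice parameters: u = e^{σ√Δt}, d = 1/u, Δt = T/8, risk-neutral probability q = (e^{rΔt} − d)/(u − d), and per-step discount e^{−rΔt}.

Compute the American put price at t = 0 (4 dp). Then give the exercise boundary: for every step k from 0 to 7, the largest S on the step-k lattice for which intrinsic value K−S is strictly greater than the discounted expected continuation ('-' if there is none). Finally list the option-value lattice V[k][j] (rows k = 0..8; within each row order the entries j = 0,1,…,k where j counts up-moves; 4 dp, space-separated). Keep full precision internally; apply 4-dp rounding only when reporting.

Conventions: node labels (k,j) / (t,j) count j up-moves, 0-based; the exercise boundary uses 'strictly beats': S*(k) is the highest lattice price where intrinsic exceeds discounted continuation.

Δt=0.14500  u=1.09611  d=0.91231  q=0.49604  discount=0.99653
step 8 (expiry): payoffs max(K−S,0) = 54.5215 41.6180 26.1150 7.4888 0.0000 0.0000 0.0000 0.0000 0.0000
step 7: (k=7,j=0): S=70.2044, K−S=48.3656, hold=47.9537 ⇒ V=48.3656 exercise | (k=7,j=1): S=84.3480, K−S=34.2220, hold=33.8101 ⇒ V=34.2220 exercise | (k=7,j=2): S=101.3411, K−S=17.2289, hold=16.8170 ⇒ V=17.2289 exercise | (k=7,j=3): S=121.7575, K−S=0.0000, hold=3.7609 ⇒ V=3.7609 continue | (k=7,j=4): S=146.2872, K−S=0.0000, hold=0.0000 ⇒ V=0.0000 continue | (k=7,j=5): S=175.7587, K−S=0.0000, hold=0.0000 ⇒ V=0.0000 continue | (k=7,j=6): S=211.1676, K−S=0.0000, hold=0.0000 ⇒ V=0.0000 continue | (k=7,j=7): S=253.7101, K−S=0.0000, hold=0.0000 ⇒ V=0.0000 continue  boundary S*=101.3411
step 6: (k=6,j=0): S=76.9520, K−S=41.6180, hold=41.2061 ⇒ V=41.6180 exercise | (k=6,j=1): S=92.4550, K−S=26.1150, hold=25.7031 ⇒ V=26.1150 exercise | (k=6,j=2): S=111.0812, K−S=7.4888, hold=10.5116 ⇒ V=10.5116 continue | (k=6,j=3): S=133.4600, K−S=0.0000, hold=1.8888 ⇒ V=1.8888 continue | (k=6,j=4): S=160.3473, K−S=0.0000, hold=0.0000 ⇒ V=0.0000 continue | (k=6,j=5): S=192.6513, K−S=0.0000, hold=0.0000 ⇒ V=0.0000 continue | (k=6,j=6): S=231.4635, K−S=0.0000, hold=0.0000 ⇒ V=0.0000 continue  boundary S*=92.4550
step 5: (k=5,j=0): S=84.3480, K−S=34.2220, hold=33.8101 ⇒ V=34.2220 exercise | (k=5,j=1): S=101.3411, K−S=17.2289, hold=18.3113 ⇒ V=18.3113 continue | (k=5,j=2): S=121.7575, K−S=0.0000, hold=6.2127 ⇒ V=6.2127 continue | (k=5,j=3): S=146.2872, K−S=0.0000, hold=0.9486 ⇒ V=0.9486 continue | (k=5,j=4): S=175.7587, K−S=0.0000, hold=0.0000 ⇒ V=0.0000 continue | (k=5,j=5): S=211.1676, K−S=0.0000, hold=0.0000 ⇒ V=0.0000 continue  boundary S*=84.3480
step 4: (k=4,j=0): S=92.4550, K−S=26.1150, hold=26.2382 ⇒ V=26.2382 continue | (k=4,j=1): S=111.0812, K−S=7.4888, hold=12.2671 ⇒ V=12.2671 continue | (k=4,j=2): S=133.4600, K−S=0.0000, hold=3.5890 ⇒ V=3.5890 continue | (k=4,j=3): S=160.3473, K−S=0.0000, hold=0.4764 ⇒ V=0.4764 continue | (k=4,j=4): S=192.6513, K−S=0.0000, hold=0.0000 ⇒ V=0.0000 continue  boundary S*=-
step 3: (k=3,j=0): S=101.3411, K−S=17.2289, hold=19.2409 ⇒ V=19.2409 continue | (k=3,j=1): S=121.7575, K−S=0.0000, hold=7.9347 ⇒ V=7.9347 continue | (k=3,j=2): S=146.2872, K−S=0.0000, hold=2.0379 ⇒ V=2.0379 continue | (k=3,j=3): S=175.7587, K−S=0.0000, hold=0.2392 ⇒ V=0.2392 continue  boundary S*=-
step 2: (k=2,j=0): S=111.0812, K−S=7.4888, hold=13.5852 ⇒ V=13.5852 continue | (k=2,j=1): S=133.4600, K−S=0.0000, hold=4.9923 ⇒ V=4.9923 continue | (k=2,j=2): S=160.3473, K−S=0.0000, hold=1.1417 ⇒ V=1.1417 continue  boundary S*=-
step 1: (k=1,j=0): S=121.7575, K−S=0.0000, hold=9.2904 ⇒ V=9.2904 continue | (k=1,j=1): S=146.2872, K−S=0.0000, hold=3.0715 ⇒ V=3.0715 continue  boundary S*=-
step 0: (k=0,j=0): S=133.4600, K−S=0.0000, hold=6.1840 ⇒ V=6.1840 continue  boundary S*=-

price = 6.1840
boundary = - - - - - 84.3480 92.4550 101.3411
tree:
6.1840
9.2904 3.0715
13.5852 4.9923 1.1417
19.2409 7.9347 2.0379 0.2392
26.2382 12.2671 3.5890 0.4764 0.0000
34.2220 18.3113 6.2127 0.9486 0.0000 0.0000
41.6180 26.1150 10.5116 1.8888 0.0000 0.0000 0.0000
48.3656 34.2220 17.2289 3.7609 0.0000 0.0000 0.0000 0.0000
54.5215 41.6180 26.1150 7.4888 0.0000 0.0000 0.0000 0.0000 0.0000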